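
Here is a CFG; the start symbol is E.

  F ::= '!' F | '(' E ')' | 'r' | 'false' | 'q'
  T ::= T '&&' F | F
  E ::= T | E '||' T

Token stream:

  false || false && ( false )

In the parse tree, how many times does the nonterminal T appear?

4

[E [E [T [F false]]] || [T [T [F false]] && [F ( [E [T [F false]]] )]]]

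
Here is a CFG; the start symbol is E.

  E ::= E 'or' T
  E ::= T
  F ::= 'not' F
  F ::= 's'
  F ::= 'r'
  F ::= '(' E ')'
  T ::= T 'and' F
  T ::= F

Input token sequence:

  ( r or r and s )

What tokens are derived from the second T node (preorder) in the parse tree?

r

[E [T [F ( [E [E [T [F r]]] or [T [T [F r]] and [F s]]] )]]]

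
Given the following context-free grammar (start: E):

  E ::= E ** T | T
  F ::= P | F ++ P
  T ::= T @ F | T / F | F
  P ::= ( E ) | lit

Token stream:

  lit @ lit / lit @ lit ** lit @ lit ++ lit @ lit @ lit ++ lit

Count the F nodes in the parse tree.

10

[E [E [T [T [T [T [F [P lit]]] @ [F [P lit]]] / [F [P lit]]] @ [F [P lit]]]] ** [T [T [T [T [F [P lit]]] @ [F [F [P lit]] ++ [P lit]]] @ [F [P lit]]] @ [F [F [P lit]] ++ [P lit]]]]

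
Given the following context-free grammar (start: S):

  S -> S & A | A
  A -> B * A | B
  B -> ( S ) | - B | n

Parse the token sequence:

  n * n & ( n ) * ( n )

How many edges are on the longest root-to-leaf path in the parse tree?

[S [S [A [B n] * [A [B n]]]] & [A [B ( [S [A [B n]]] )] * [A [B ( [S [A [B n]]] )]]]]

7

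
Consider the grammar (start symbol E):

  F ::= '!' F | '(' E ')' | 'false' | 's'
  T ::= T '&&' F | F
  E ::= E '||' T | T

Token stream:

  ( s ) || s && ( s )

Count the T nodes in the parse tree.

[E [E [T [F ( [E [T [F s]]] )]]] || [T [T [F s]] && [F ( [E [T [F s]]] )]]]

5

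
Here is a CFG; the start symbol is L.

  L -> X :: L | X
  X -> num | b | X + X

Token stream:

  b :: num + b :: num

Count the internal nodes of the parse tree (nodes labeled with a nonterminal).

8

[L [X b] :: [L [X [X num] + [X b]] :: [L [X num]]]]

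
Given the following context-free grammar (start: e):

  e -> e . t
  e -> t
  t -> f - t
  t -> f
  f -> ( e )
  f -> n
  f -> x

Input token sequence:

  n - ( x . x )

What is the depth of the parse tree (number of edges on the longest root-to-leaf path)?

[e [t [f n] - [t [f ( [e [e [t [f x]]] . [t [f x]]] )]]]]

8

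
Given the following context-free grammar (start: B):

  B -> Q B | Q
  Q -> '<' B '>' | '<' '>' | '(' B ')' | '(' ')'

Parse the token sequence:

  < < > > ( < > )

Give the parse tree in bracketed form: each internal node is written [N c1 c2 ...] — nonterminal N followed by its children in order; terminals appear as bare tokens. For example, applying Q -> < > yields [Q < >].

B
Q B
< B > B
< Q > B
< < > > B
< < > > Q
< < > > ( B )
< < > > ( Q )
< < > > ( < > )

[B [Q < [B [Q < >]] >] [B [Q ( [B [Q < >]] )]]]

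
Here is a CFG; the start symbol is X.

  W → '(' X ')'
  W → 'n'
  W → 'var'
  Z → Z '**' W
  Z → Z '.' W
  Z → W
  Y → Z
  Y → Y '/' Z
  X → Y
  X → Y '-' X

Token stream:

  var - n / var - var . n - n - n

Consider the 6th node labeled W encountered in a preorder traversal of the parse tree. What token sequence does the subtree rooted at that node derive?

n

[X [Y [Z [W var]]] - [X [Y [Y [Z [W n]]] / [Z [W var]]] - [X [Y [Z [Z [W var]] . [W n]]] - [X [Y [Z [W n]]] - [X [Y [Z [W n]]]]]]]]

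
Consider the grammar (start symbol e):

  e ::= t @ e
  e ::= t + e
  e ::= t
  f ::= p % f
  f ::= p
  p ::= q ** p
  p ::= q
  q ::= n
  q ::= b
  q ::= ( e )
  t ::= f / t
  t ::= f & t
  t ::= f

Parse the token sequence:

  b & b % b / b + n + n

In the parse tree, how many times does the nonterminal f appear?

6

[e [t [f [p [q b]]] & [t [f [p [q b]] % [f [p [q b]]]] / [t [f [p [q b]]]]]] + [e [t [f [p [q n]]]] + [e [t [f [p [q n]]]]]]]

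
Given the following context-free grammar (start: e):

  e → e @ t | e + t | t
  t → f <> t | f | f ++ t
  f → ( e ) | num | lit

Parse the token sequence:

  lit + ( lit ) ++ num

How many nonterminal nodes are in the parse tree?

[e [e [t [f lit]]] + [t [f ( [e [t [f lit]]] )] ++ [t [f num]]]]

11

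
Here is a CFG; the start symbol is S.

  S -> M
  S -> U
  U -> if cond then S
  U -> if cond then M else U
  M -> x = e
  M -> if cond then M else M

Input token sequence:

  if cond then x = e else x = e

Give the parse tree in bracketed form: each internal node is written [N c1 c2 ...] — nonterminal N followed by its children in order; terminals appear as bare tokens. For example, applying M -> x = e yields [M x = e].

[S [M if cond then [M x = e] else [M x = e]]]

S
M
if cond then M else M
if cond then x = e else M
if cond then x = e else x = e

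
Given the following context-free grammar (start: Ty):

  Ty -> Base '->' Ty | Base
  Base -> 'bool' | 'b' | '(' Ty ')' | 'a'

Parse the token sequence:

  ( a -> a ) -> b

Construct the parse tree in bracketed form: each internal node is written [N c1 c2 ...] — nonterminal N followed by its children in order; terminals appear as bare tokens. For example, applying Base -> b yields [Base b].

[Ty [Base ( [Ty [Base a] -> [Ty [Base a]]] )] -> [Ty [Base b]]]

Ty
Base -> Ty
( Ty ) -> Ty
( Base -> Ty ) -> Ty
( a -> Ty ) -> Ty
( a -> Base ) -> Ty
( a -> a ) -> Ty
( a -> a ) -> Base
( a -> a ) -> b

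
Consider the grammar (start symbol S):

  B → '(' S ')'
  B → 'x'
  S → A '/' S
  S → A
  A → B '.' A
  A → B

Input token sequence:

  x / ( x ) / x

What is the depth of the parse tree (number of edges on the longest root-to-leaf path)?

7

[S [A [B x]] / [S [A [B ( [S [A [B x]]] )]] / [S [A [B x]]]]]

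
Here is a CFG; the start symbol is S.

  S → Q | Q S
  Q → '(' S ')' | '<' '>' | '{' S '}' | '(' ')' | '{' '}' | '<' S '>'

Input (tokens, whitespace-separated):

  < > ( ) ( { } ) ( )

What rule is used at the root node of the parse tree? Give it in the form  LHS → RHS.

[S [Q < >] [S [Q ( )] [S [Q ( [S [Q { }]] )] [S [Q ( )]]]]]

S → Q S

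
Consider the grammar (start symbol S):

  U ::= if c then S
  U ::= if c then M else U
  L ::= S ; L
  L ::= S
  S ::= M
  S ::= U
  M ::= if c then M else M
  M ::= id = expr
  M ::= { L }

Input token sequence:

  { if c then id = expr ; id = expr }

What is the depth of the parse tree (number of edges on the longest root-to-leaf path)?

[S [M { [L [S [U if c then [S [M id = expr]]]] ; [L [S [M id = expr]]]] }]]

7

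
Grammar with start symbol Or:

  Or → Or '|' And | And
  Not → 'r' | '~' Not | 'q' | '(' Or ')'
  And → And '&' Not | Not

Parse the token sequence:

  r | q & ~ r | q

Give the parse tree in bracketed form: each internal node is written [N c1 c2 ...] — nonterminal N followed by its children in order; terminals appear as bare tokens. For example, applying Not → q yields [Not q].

[Or [Or [Or [And [Not r]]] | [And [And [Not q]] & [Not ~ [Not r]]]] | [And [Not q]]]

Or
Or | And
Or | And | And
And | And | And
Not | And | And
r | And | And
r | And & Not | And
r | Not & Not | And
r | q & Not | And
r | q & ~ Not | And
r | q & ~ r | And
r | q & ~ r | Not
r | q & ~ r | q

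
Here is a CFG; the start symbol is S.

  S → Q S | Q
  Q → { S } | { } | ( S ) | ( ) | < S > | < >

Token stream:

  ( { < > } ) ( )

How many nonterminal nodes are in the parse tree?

8

[S [Q ( [S [Q { [S [Q < >]] }]] )] [S [Q ( )]]]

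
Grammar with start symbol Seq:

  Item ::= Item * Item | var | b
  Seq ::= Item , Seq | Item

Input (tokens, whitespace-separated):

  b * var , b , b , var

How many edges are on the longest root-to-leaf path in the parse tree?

[Seq [Item [Item b] * [Item var]] , [Seq [Item b] , [Seq [Item b] , [Seq [Item var]]]]]

5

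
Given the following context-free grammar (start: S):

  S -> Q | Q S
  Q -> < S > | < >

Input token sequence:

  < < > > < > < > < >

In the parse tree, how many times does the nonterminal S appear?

[S [Q < [S [Q < >]] >] [S [Q < >] [S [Q < >] [S [Q < >]]]]]

5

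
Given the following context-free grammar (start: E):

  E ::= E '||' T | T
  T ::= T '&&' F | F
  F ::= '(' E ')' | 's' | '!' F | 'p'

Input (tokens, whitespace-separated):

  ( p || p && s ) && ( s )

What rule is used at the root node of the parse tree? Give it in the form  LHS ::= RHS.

E ::= T

[E [T [T [F ( [E [E [T [F p]]] || [T [T [F p]] && [F s]]] )]] && [F ( [E [T [F s]]] )]]]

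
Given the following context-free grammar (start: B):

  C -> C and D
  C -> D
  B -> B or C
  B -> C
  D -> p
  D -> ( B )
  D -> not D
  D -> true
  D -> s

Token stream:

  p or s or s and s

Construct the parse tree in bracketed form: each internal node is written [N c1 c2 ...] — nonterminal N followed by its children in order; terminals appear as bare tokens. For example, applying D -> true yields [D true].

[B [B [B [C [D p]]] or [C [D s]]] or [C [C [D s]] and [D s]]]

B
B or C
B or C or C
C or C or C
D or C or C
p or C or C
p or D or C
p or s or C
p or s or C and D
p or s or D and D
p or s or s and D
p or s or s and s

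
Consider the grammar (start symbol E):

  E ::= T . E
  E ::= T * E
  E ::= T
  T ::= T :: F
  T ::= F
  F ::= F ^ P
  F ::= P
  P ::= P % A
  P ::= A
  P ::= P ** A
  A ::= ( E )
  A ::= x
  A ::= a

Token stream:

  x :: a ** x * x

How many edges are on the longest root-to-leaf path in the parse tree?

6

[E [T [T [F [P [A x]]]] :: [F [P [P [A a]] ** [A x]]]] * [E [T [F [P [A x]]]]]]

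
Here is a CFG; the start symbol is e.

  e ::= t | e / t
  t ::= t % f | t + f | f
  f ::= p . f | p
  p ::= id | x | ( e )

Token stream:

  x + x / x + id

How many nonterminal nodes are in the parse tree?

14

[e [e [t [t [f [p x]]] + [f [p x]]]] / [t [t [f [p x]]] + [f [p id]]]]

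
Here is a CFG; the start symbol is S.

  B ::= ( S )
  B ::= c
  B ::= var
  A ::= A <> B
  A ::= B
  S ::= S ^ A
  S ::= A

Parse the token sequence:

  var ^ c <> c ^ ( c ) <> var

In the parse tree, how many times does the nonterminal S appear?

[S [S [S [A [B var]]] ^ [A [A [B c]] <> [B c]]] ^ [A [A [B ( [S [A [B c]]] )]] <> [B var]]]

4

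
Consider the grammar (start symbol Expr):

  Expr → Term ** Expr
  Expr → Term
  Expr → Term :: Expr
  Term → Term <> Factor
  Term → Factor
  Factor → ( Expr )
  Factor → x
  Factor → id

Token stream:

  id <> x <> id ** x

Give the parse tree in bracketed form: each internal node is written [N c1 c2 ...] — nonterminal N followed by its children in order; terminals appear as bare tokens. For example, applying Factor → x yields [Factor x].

[Expr [Term [Term [Term [Factor id]] <> [Factor x]] <> [Factor id]] ** [Expr [Term [Factor x]]]]

Expr
Term ** Expr
Term <> Factor ** Expr
Term <> Factor <> Factor ** Expr
Factor <> Factor <> Factor ** Expr
id <> Factor <> Factor ** Expr
id <> x <> Factor ** Expr
id <> x <> id ** Expr
id <> x <> id ** Term
id <> x <> id ** Factor
id <> x <> id ** x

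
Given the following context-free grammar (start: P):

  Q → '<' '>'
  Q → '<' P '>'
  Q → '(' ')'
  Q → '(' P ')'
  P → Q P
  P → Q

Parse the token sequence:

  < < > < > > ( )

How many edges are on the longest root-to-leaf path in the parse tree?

5

[P [Q < [P [Q < >] [P [Q < >]]] >] [P [Q ( )]]]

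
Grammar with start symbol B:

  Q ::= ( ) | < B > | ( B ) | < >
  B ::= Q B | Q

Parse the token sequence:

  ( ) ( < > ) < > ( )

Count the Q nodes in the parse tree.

5

[B [Q ( )] [B [Q ( [B [Q < >]] )] [B [Q < >] [B [Q ( )]]]]]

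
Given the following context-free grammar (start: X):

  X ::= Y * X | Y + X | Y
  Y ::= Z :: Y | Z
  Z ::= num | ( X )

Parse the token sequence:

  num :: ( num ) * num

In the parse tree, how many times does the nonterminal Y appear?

4

[X [Y [Z num] :: [Y [Z ( [X [Y [Z num]]] )]]] * [X [Y [Z num]]]]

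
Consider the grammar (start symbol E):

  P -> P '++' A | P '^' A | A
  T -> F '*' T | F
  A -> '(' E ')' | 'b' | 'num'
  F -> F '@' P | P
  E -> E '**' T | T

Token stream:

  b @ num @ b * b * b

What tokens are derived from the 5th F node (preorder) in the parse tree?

[E [T [F [F [F [P [A b]]] @ [P [A num]]] @ [P [A b]]] * [T [F [P [A b]]] * [T [F [P [A b]]]]]]]

b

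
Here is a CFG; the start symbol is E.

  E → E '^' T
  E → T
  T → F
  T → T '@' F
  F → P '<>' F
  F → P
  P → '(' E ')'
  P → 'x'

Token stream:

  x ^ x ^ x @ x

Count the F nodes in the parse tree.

4

[E [E [E [T [F [P x]]]] ^ [T [F [P x]]]] ^ [T [T [F [P x]]] @ [F [P x]]]]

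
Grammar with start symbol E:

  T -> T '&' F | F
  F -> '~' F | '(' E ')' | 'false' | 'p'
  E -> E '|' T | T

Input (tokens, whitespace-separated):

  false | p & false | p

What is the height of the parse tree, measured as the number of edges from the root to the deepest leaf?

5

[E [E [E [T [F false]]] | [T [T [F p]] & [F false]]] | [T [F p]]]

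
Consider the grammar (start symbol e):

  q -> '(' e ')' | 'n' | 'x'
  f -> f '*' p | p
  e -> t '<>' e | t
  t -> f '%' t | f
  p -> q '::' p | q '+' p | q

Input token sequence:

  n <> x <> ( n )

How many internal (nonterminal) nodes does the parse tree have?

[e [t [f [p [q n]]]] <> [e [t [f [p [q x]]]] <> [e [t [f [p [q ( [e [t [f [p [q n]]]]] )]]]]]]]

20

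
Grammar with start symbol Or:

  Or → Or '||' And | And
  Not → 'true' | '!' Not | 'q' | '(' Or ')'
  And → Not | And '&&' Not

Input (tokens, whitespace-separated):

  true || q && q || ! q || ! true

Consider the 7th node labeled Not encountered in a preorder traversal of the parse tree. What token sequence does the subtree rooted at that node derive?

true

[Or [Or [Or [Or [And [Not true]]] || [And [And [Not q]] && [Not q]]] || [And [Not ! [Not q]]]] || [And [Not ! [Not true]]]]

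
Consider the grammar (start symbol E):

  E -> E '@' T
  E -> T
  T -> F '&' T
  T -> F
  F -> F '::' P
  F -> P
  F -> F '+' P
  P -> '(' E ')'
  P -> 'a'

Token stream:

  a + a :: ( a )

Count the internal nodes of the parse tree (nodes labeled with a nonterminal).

[E [T [F [F [F [P a]] + [P a]] :: [P ( [E [T [F [P a]]]] )]]]]

12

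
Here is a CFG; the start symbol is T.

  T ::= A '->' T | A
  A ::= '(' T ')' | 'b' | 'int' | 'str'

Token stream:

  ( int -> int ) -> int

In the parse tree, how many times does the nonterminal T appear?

[T [A ( [T [A int] -> [T [A int]]] )] -> [T [A int]]]

4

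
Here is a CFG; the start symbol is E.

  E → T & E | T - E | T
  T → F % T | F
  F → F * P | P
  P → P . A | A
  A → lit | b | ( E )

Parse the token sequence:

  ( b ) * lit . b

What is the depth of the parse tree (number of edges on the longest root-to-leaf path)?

11

[E [T [F [F [P [A ( [E [T [F [P [A b]]]]] )]]] * [P [P [A lit]] . [A b]]]]]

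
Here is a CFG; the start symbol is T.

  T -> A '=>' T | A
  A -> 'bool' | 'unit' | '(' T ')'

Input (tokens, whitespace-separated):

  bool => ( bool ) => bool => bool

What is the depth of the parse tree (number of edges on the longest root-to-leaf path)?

5

[T [A bool] => [T [A ( [T [A bool]] )] => [T [A bool] => [T [A bool]]]]]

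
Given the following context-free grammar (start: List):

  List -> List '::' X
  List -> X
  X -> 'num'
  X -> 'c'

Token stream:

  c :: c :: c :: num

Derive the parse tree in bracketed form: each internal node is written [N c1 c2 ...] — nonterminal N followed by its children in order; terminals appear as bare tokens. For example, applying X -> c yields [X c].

[List [List [List [List [X c]] :: [X c]] :: [X c]] :: [X num]]

List
List :: X
List :: X :: X
List :: X :: X :: X
X :: X :: X :: X
c :: X :: X :: X
c :: c :: X :: X
c :: c :: c :: X
c :: c :: c :: num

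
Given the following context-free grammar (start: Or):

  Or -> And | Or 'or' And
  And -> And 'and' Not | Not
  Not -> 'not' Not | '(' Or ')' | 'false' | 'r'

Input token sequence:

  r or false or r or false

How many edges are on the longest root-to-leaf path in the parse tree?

6

[Or [Or [Or [Or [And [Not r]]] or [And [Not false]]] or [And [Not r]]] or [And [Not false]]]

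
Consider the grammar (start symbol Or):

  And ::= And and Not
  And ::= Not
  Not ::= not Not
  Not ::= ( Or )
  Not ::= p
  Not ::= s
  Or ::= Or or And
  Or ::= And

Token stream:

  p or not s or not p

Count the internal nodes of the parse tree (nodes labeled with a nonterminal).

[Or [Or [Or [And [Not p]]] or [And [Not not [Not s]]]] or [And [Not not [Not p]]]]

11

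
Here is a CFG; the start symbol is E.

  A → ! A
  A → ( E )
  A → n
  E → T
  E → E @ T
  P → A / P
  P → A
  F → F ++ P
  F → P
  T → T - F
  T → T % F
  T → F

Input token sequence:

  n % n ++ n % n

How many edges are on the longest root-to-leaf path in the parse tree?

[E [T [T [T [F [P [A n]]]] % [F [F [P [A n]]] ++ [P [A n]]]] % [F [P [A n]]]]]

7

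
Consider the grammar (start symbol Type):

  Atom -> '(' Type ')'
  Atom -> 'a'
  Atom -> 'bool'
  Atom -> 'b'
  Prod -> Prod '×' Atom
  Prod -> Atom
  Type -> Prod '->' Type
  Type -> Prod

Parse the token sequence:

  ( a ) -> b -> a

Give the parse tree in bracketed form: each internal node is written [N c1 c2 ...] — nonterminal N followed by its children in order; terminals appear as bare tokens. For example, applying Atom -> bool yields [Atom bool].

Type
Prod -> Type
Atom -> Type
( Type ) -> Type
( Prod ) -> Type
( Atom ) -> Type
( a ) -> Type
( a ) -> Prod -> Type
( a ) -> Atom -> Type
( a ) -> b -> Type
( a ) -> b -> Prod
( a ) -> b -> Atom
( a ) -> b -> a

[Type [Prod [Atom ( [Type [Prod [Atom a]]] )]] -> [Type [Prod [Atom b]] -> [Type [Prod [Atom a]]]]]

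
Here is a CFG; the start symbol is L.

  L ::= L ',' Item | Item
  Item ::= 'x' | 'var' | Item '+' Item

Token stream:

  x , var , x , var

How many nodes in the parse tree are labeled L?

4

[L [L [L [L [Item x]] , [Item var]] , [Item x]] , [Item var]]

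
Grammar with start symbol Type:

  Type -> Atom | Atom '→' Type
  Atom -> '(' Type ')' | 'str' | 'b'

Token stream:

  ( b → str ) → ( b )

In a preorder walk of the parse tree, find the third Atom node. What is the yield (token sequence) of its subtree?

[Type [Atom ( [Type [Atom b] → [Type [Atom str]]] )] → [Type [Atom ( [Type [Atom b]] )]]]

str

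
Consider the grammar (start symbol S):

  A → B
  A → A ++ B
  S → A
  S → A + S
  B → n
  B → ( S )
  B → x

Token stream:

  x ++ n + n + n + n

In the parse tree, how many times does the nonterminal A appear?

5

[S [A [A [B x]] ++ [B n]] + [S [A [B n]] + [S [A [B n]] + [S [A [B n]]]]]]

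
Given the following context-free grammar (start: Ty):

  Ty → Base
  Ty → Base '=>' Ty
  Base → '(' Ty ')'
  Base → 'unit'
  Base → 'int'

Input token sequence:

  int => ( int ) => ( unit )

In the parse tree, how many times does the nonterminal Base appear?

5

[Ty [Base int] => [Ty [Base ( [Ty [Base int]] )] => [Ty [Base ( [Ty [Base unit]] )]]]]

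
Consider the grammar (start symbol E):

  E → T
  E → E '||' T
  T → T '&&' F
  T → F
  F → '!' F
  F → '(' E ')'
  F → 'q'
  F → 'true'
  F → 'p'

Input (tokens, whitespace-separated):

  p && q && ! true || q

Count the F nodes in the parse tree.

[E [E [T [T [T [F p]] && [F q]] && [F ! [F true]]]] || [T [F q]]]

5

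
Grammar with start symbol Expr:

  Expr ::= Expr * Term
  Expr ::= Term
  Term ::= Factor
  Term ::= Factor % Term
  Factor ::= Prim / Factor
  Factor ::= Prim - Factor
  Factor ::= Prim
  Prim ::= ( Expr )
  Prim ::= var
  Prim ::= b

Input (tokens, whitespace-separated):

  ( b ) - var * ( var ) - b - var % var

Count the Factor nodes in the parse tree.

[Expr [Expr [Term [Factor [Prim ( [Expr [Term [Factor [Prim b]]]] )] - [Factor [Prim var]]]]] * [Term [Factor [Prim ( [Expr [Term [Factor [Prim var]]]] )] - [Factor [Prim b] - [Factor [Prim var]]]] % [Term [Factor [Prim var]]]]]

8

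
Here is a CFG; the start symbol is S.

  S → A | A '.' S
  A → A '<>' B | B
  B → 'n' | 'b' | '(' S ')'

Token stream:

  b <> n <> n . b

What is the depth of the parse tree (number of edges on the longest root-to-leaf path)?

[S [A [A [A [B b]] <> [B n]] <> [B n]] . [S [A [B b]]]]

5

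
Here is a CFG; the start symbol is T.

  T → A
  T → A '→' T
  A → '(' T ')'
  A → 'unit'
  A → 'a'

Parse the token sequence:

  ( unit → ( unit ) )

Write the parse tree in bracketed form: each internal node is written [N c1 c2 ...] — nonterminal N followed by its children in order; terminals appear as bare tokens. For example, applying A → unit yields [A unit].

[T [A ( [T [A unit] → [T [A ( [T [A unit]] )]]] )]]

T
A
( T )
( A → T )
( unit → T )
( unit → A )
( unit → ( T ) )
( unit → ( A ) )
( unit → ( unit ) )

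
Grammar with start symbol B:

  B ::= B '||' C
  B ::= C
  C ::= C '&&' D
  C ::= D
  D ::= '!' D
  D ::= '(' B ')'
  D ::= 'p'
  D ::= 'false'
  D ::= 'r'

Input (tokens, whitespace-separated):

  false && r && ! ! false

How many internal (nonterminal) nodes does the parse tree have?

9

[B [C [C [C [D false]] && [D r]] && [D ! [D ! [D false]]]]]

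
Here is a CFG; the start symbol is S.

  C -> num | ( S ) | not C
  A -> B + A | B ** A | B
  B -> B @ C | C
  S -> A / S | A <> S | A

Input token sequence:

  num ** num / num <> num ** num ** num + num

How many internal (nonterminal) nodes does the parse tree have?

[S [A [B [C num]] ** [A [B [C num]]]] / [S [A [B [C num]]] <> [S [A [B [C num]] ** [A [B [C num]] ** [A [B [C num]] + [A [B [C num]]]]]]]]]

24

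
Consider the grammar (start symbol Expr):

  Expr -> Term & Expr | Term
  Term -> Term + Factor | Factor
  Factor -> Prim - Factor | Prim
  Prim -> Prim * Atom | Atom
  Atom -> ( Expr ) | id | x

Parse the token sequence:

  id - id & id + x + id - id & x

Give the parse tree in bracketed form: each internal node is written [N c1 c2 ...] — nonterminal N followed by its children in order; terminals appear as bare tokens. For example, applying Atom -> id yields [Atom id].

[Expr [Term [Factor [Prim [Atom id]] - [Factor [Prim [Atom id]]]]] & [Expr [Term [Term [Term [Factor [Prim [Atom id]]]] + [Factor [Prim [Atom x]]]] + [Factor [Prim [Atom id]] - [Factor [Prim [Atom id]]]]] & [Expr [Term [Factor [Prim [Atom x]]]]]]]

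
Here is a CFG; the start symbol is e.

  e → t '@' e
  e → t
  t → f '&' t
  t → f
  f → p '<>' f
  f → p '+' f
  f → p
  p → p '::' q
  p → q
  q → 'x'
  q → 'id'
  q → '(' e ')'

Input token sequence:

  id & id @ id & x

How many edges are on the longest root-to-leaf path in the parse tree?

[e [t [f [p [q id]]] & [t [f [p [q id]]]]] @ [e [t [f [p [q id]]] & [t [f [p [q x]]]]]]]

7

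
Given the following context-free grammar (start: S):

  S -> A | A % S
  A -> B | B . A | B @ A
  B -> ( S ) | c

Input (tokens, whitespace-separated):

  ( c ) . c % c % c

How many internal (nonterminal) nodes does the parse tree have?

[S [A [B ( [S [A [B c]]] )] . [A [B c]]] % [S [A [B c]] % [S [A [B c]]]]]

14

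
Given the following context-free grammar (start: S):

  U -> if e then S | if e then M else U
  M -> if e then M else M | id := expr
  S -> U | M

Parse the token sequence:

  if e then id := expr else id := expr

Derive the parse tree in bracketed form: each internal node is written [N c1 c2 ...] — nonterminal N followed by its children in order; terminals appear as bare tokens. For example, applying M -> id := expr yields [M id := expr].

S
M
if e then M else M
if e then id := expr else M
if e then id := expr else id := expr

[S [M if e then [M id := expr] else [M id := expr]]]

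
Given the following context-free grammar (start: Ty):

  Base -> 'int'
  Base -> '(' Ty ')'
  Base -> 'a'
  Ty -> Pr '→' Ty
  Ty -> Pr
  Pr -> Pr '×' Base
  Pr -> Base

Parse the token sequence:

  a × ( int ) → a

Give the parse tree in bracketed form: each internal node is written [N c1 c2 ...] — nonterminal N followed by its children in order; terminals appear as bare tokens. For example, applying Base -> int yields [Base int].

[Ty [Pr [Pr [Base a]] × [Base ( [Ty [Pr [Base int]]] )]] → [Ty [Pr [Base a]]]]

Ty
Pr → Ty
Pr × Base → Ty
Base × Base → Ty
a × Base → Ty
a × ( Ty ) → Ty
a × ( Pr ) → Ty
a × ( Base ) → Ty
a × ( int ) → Ty
a × ( int ) → Pr
a × ( int ) → Base
a × ( int ) → a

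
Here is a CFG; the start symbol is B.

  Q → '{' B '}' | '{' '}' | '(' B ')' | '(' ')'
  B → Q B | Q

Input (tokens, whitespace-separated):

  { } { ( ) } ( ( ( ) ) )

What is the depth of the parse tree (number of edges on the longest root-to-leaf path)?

[B [Q { }] [B [Q { [B [Q ( )]] }] [B [Q ( [B [Q ( [B [Q ( )]] )]] )]]]]

8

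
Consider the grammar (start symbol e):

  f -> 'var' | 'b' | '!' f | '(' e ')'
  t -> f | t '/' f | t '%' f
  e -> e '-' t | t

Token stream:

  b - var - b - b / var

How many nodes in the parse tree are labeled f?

[e [e [e [e [t [f b]]] - [t [f var]]] - [t [f b]]] - [t [t [f b]] / [f var]]]

5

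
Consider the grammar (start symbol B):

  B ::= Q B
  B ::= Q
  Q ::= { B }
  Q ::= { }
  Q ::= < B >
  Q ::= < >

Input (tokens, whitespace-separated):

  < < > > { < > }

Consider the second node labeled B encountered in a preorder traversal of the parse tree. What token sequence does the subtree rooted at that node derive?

< >

[B [Q < [B [Q < >]] >] [B [Q { [B [Q < >]] }]]]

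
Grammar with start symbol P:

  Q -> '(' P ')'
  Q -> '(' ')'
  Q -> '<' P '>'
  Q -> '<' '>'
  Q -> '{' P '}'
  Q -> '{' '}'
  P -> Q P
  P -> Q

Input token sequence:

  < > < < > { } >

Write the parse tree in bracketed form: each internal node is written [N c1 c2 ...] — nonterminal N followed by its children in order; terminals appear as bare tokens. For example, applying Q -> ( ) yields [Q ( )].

P
Q P
< > P
< > Q
< > < P >
< > < Q P >
< > < < > P >
< > < < > Q >
< > < < > { } >

[P [Q < >] [P [Q < [P [Q < >] [P [Q { }]]] >]]]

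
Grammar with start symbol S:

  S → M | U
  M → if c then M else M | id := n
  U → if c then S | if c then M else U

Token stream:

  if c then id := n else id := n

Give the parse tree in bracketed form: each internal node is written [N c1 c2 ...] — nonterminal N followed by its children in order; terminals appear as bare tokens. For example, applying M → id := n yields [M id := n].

S
M
if c then M else M
if c then id := n else M
if c then id := n else id := n

[S [M if c then [M id := n] else [M id := n]]]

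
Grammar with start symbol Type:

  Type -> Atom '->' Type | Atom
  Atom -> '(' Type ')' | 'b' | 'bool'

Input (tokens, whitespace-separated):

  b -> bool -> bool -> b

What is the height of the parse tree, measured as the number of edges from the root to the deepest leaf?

[Type [Atom b] -> [Type [Atom bool] -> [Type [Atom bool] -> [Type [Atom b]]]]]

5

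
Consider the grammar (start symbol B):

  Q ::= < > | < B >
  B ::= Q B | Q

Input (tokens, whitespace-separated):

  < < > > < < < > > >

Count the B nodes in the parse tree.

5

[B [Q < [B [Q < >]] >] [B [Q < [B [Q < [B [Q < >]] >]] >]]]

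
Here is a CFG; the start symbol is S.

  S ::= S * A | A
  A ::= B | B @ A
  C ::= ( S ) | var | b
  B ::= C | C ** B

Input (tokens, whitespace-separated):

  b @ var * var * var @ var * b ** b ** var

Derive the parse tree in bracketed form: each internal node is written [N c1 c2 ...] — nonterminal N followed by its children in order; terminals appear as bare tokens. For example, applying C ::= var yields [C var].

[S [S [S [S [A [B [C b]] @ [A [B [C var]]]]] * [A [B [C var]]]] * [A [B [C var]] @ [A [B [C var]]]]] * [A [B [C b] ** [B [C b] ** [B [C var]]]]]]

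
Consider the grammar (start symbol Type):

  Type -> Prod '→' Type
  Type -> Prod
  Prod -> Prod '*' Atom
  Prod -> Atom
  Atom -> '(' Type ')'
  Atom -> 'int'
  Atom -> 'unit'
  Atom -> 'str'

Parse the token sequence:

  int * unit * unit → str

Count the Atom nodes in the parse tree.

4

[Type [Prod [Prod [Prod [Atom int]] * [Atom unit]] * [Atom unit]] → [Type [Prod [Atom str]]]]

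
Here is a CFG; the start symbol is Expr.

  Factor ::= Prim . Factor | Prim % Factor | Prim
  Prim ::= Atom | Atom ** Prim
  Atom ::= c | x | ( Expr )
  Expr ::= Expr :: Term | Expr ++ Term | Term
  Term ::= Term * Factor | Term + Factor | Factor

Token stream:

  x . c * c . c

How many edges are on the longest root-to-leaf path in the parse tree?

7

[Expr [Term [Term [Factor [Prim [Atom x]] . [Factor [Prim [Atom c]]]]] * [Factor [Prim [Atom c]] . [Factor [Prim [Atom c]]]]]]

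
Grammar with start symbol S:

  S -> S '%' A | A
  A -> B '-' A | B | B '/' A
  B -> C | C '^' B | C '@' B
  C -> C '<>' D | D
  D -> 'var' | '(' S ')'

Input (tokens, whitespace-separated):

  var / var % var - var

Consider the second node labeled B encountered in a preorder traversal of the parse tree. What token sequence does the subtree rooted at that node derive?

[S [S [A [B [C [D var]]] / [A [B [C [D var]]]]]] % [A [B [C [D var]]] - [A [B [C [D var]]]]]]

var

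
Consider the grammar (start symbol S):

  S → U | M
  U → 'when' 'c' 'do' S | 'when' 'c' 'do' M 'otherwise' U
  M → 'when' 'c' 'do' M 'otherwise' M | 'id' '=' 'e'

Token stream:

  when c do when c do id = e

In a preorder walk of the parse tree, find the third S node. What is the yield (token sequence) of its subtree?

[S [U when c do [S [U when c do [S [M id = e]]]]]]

id = e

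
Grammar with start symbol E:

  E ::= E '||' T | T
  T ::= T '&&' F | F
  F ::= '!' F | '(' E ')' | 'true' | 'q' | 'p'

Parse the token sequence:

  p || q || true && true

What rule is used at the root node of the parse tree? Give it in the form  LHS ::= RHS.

[E [E [E [T [F p]]] || [T [F q]]] || [T [T [F true]] && [F true]]]

E ::= E '||' T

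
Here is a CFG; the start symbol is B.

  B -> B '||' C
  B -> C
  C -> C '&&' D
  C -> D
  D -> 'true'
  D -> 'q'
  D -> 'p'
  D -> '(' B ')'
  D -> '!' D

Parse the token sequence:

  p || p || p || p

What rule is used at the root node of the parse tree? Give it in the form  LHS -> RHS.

[B [B [B [B [C [D p]]] || [C [D p]]] || [C [D p]]] || [C [D p]]]

B -> B '||' C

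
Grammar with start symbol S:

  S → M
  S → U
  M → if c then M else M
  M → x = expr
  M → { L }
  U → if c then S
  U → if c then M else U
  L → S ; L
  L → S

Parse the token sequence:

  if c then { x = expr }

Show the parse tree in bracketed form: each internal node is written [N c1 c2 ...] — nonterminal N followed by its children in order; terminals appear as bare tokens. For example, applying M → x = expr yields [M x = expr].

S
U
if c then S
if c then M
if c then { L }
if c then { S }
if c then { M }
if c then { x = expr }

[S [U if c then [S [M { [L [S [M x = expr]]] }]]]]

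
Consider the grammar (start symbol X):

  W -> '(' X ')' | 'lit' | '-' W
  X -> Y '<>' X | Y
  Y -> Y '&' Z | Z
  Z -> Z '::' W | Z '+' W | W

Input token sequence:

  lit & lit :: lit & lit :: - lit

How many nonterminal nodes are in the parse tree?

[X [Y [Y [Y [Z [W lit]]] & [Z [Z [W lit]] :: [W lit]]] & [Z [Z [W lit]] :: [W - [W lit]]]]]

15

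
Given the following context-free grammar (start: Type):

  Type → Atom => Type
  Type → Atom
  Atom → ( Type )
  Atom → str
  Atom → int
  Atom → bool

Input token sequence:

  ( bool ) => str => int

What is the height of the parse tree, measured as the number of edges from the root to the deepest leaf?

4

[Type [Atom ( [Type [Atom bool]] )] => [Type [Atom str] => [Type [Atom int]]]]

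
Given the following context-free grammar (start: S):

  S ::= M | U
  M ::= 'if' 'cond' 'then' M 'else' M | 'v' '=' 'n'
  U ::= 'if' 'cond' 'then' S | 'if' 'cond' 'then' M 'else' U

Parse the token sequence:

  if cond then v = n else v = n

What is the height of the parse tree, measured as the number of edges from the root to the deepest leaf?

[S [M if cond then [M v = n] else [M v = n]]]

3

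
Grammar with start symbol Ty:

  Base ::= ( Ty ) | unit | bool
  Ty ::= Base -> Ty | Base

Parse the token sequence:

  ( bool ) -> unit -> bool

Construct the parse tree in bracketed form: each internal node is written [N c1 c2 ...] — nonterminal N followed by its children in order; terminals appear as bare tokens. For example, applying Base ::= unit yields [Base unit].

[Ty [Base ( [Ty [Base bool]] )] -> [Ty [Base unit] -> [Ty [Base bool]]]]

Ty
Base -> Ty
( Ty ) -> Ty
( Base ) -> Ty
( bool ) -> Ty
( bool ) -> Base -> Ty
( bool ) -> unit -> Ty
( bool ) -> unit -> Base
( bool ) -> unit -> bool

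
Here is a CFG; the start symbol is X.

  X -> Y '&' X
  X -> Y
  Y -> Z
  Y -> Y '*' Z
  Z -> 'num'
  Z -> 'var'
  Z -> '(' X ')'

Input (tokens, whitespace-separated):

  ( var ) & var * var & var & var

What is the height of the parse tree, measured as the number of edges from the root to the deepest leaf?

6

[X [Y [Z ( [X [Y [Z var]]] )]] & [X [Y [Y [Z var]] * [Z var]] & [X [Y [Z var]] & [X [Y [Z var]]]]]]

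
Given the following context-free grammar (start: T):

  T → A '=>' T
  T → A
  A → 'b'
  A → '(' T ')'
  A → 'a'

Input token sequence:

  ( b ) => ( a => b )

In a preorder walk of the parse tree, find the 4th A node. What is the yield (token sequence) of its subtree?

[T [A ( [T [A b]] )] => [T [A ( [T [A a] => [T [A b]]] )]]]

a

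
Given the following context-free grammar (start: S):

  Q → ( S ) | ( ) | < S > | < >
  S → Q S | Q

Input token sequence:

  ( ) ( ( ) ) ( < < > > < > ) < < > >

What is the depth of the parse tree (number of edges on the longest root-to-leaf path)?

8

[S [Q ( )] [S [Q ( [S [Q ( )]] )] [S [Q ( [S [Q < [S [Q < >]] >] [S [Q < >]]] )] [S [Q < [S [Q < >]] >]]]]]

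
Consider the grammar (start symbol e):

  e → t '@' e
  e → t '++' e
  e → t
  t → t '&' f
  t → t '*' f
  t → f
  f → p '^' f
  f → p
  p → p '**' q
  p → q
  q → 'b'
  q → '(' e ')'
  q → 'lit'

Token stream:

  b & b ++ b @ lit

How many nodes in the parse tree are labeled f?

4

[e [t [t [f [p [q b]]]] & [f [p [q b]]]] ++ [e [t [f [p [q b]]]] @ [e [t [f [p [q lit]]]]]]]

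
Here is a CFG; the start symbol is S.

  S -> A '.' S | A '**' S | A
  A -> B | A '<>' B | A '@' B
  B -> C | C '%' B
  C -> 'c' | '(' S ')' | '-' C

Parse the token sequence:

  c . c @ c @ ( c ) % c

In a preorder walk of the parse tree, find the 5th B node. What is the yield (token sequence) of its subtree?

[S [A [B [C c]]] . [S [A [A [A [B [C c]]] @ [B [C c]]] @ [B [C ( [S [A [B [C c]]]] )] % [B [C c]]]]]]

c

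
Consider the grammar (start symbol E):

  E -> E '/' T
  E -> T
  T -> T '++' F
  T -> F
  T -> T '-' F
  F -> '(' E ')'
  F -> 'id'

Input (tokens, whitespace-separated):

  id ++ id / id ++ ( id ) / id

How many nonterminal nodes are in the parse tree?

[E [E [E [T [T [F id]] ++ [F id]]] / [T [T [F id]] ++ [F ( [E [T [F id]]] )]]] / [T [F id]]]

16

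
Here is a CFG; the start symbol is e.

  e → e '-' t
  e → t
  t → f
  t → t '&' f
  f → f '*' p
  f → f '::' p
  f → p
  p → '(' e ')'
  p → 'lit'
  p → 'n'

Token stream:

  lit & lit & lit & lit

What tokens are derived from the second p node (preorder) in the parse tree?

[e [t [t [t [t [f [p lit]]] & [f [p lit]]] & [f [p lit]]] & [f [p lit]]]]

lit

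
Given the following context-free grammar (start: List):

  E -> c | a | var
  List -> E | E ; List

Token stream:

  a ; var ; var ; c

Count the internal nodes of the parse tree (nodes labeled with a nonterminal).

[List [E a] ; [List [E var] ; [List [E var] ; [List [E c]]]]]

8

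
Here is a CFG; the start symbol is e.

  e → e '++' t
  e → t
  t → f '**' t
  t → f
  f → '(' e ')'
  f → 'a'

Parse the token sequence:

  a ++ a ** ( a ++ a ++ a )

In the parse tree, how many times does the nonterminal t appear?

[e [e [t [f a]]] ++ [t [f a] ** [t [f ( [e [e [e [t [f a]]] ++ [t [f a]]] ++ [t [f a]]] )]]]]

6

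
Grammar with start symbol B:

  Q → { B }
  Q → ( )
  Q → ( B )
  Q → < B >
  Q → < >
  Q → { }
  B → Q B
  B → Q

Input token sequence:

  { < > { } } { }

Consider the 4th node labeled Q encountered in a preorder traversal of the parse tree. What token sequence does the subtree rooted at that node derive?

{ }

[B [Q { [B [Q < >] [B [Q { }]]] }] [B [Q { }]]]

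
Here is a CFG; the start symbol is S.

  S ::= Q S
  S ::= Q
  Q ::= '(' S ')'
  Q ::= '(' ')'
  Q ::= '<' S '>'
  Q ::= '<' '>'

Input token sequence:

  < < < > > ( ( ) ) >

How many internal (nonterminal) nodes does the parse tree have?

[S [Q < [S [Q < [S [Q < >]] >] [S [Q ( [S [Q ( )]] )]]] >]]

10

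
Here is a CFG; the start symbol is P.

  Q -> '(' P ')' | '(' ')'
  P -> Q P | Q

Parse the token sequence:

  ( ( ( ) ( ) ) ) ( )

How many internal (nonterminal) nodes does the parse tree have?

10

[P [Q ( [P [Q ( [P [Q ( )] [P [Q ( )]]] )]] )] [P [Q ( )]]]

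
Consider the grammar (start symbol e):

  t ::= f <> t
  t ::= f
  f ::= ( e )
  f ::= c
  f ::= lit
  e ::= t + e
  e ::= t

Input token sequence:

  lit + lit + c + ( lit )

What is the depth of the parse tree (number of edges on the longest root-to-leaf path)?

[e [t [f lit]] + [e [t [f lit]] + [e [t [f c]] + [e [t [f ( [e [t [f lit]]] )]]]]]]

9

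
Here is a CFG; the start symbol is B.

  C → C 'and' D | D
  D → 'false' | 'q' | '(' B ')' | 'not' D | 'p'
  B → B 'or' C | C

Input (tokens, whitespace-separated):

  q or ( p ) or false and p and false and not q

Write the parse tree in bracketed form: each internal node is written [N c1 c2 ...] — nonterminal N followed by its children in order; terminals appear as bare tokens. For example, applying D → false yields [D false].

[B [B [B [C [D q]]] or [C [D ( [B [C [D p]]] )]]] or [C [C [C [C [D false]] and [D p]] and [D false]] and [D not [D q]]]]

B
B or C
B or C or C
C or C or C
D or C or C
q or C or C
q or D or C
q or ( B ) or C
q or ( C ) or C
q or ( D ) or C
q or ( p ) or C
q or ( p ) or C and D
q or ( p ) or C and D and D
q or ( p ) or C and D and D and D
q or ( p ) or D and D and D and D
q or ( p ) or false and D and D and D
q or ( p ) or false and p and D and D
q or ( p ) or false and p and false and D
q or ( p ) or false and p and false and not D
q or ( p ) or false and p and false and not q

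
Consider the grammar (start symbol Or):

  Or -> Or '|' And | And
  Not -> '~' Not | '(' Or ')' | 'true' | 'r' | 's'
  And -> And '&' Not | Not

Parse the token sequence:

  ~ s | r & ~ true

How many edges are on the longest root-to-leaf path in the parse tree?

5

[Or [Or [And [Not ~ [Not s]]]] | [And [And [Not r]] & [Not ~ [Not true]]]]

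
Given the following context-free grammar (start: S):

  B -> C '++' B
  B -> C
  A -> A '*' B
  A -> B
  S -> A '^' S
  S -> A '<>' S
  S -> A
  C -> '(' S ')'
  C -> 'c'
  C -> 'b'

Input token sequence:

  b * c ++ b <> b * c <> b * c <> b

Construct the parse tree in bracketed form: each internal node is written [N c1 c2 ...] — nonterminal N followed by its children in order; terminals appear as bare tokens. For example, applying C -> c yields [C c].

[S [A [A [B [C b]]] * [B [C c] ++ [B [C b]]]] <> [S [A [A [B [C b]]] * [B [C c]]] <> [S [A [A [B [C b]]] * [B [C c]]] <> [S [A [B [C b]]]]]]]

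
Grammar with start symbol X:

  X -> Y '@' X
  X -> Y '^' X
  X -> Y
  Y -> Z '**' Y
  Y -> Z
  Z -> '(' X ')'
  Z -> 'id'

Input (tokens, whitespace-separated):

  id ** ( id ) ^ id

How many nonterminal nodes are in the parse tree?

11

[X [Y [Z id] ** [Y [Z ( [X [Y [Z id]]] )]]] ^ [X [Y [Z id]]]]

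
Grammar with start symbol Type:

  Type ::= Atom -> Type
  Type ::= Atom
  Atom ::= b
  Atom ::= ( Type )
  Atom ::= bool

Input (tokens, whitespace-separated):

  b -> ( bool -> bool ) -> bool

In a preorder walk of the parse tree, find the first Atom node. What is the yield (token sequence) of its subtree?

[Type [Atom b] -> [Type [Atom ( [Type [Atom bool] -> [Type [Atom bool]]] )] -> [Type [Atom bool]]]]

b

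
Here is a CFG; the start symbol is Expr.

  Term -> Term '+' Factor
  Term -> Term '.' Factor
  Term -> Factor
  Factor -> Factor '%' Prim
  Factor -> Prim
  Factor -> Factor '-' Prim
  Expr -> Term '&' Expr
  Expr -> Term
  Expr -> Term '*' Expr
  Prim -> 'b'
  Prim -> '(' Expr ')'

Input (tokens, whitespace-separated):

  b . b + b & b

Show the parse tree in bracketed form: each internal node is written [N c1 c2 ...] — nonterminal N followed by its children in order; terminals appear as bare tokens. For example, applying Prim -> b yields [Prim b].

[Expr [Term [Term [Term [Factor [Prim b]]] . [Factor [Prim b]]] + [Factor [Prim b]]] & [Expr [Term [Factor [Prim b]]]]]

Expr
Term & Expr
Term + Factor & Expr
Term . Factor + Factor & Expr
Factor . Factor + Factor & Expr
Prim . Factor + Factor & Expr
b . Factor + Factor & Expr
b . Prim + Factor & Expr
b . b + Factor & Expr
b . b + Prim & Expr
b . b + b & Expr
b . b + b & Term
b . b + b & Factor
b . b + b & Prim
b . b + b & b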